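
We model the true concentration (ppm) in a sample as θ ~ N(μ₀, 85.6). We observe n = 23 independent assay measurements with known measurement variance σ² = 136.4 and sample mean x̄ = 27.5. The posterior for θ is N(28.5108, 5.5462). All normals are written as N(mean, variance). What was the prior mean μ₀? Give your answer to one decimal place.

With known observation variance, the Normal–Normal posterior has precision τ_n = τ₀ + n/σ² and mean μ_n = (τ₀μ₀ + (n/σ²)x̄)/τ_n.
Here τ₀ = 1/85.6 = 0.011682 and τ_data = 23/136.4 = 0.168622, so τ_n = 0.180304.
Rearranging for μ₀: μ₀ = (μ_n·τ_n − τ_data·x̄)/τ₀ = (28.5108·0.180304 − 0.168622·27.5) / 0.011682 = 0.503506/0.011682 ≈ 43.1.

μ₀ = 43.1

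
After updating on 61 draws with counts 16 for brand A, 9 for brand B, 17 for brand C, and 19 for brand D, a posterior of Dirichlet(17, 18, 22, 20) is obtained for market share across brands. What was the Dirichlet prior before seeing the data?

Dirichlet(1, 9, 5, 1)

For a Dirichlet(α) prior with multinomial counts c, the posterior is Dirichlet(α + c) componentwise.
Subtract each count from the matching posterior parameter: 17−16=1, 18−9=9, 22−17=5, 20−19=1.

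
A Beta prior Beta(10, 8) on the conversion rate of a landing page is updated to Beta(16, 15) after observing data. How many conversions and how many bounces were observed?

6 conversions and 7 bounces

Under Beta–binomial conjugacy the posterior parameters are (a+s, b+f).
So s = 16 − 10 = 6 and f = 15 − 8 = 7.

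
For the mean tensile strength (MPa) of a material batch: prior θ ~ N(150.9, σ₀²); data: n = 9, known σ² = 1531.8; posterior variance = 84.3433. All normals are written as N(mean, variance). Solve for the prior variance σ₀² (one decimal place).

σ₀² = 167.2

For the Normal–Normal model with known σ², precisions add: τ_n = τ₀ + n/σ².
So 1/σ₀² = 1/84.3433 − 9/1531.8 = 0.011856 − 0.005875 = 0.005981.
Hence σ₀² = 1/0.005981 ≈ 167.2.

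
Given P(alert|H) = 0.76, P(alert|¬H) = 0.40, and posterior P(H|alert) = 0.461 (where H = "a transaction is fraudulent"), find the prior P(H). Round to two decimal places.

Bayes' rule in odds form gives O(H|E) = O(H)·[P(E|H)/P(E|¬H)], hence O(H) = O(H|E)/LR.
Posterior odds = 0.461/(1−0.461) = 0.8553. LR = 0.76/0.40 = 1.9000.
Prior odds = 0.8553/1.9000 = 0.4502, so P(H) = 0.4502/(1+0.4502) ≈ 0.31.

P(H) = 0.31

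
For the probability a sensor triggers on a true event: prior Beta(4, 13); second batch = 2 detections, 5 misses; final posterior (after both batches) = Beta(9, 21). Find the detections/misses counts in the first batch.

3 detections and 3 misses

Because Beta–binomial updating is additive in the counts, the combined data contributed (α_post−α_prior, β_post−β_prior) successes and failures.
Total across both batches: 9−4=5 detections, 21−13=8 misses.
Subtract the second batch: 5−2=3 detections and 8−5=3 misses.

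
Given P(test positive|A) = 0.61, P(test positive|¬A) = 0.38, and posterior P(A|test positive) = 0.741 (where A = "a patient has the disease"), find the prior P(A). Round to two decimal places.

P(A) = 0.64

In odds form, posterior odds = prior odds × likelihood ratio, so prior odds = posterior odds ÷ LR.
Posterior odds = 0.741/(1−0.741) = 2.8610. LR = 0.61/0.38 = 1.6053.
Prior odds = 2.8610/1.6053 = 1.7822, so P(A) = 1.7822/(1+1.7822) ≈ 0.64.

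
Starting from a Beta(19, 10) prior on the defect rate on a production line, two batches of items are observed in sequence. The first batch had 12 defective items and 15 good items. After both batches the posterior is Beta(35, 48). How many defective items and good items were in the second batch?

4 defective items and 23 good items

Because Beta–binomial updating is additive in the counts, the combined data contributed (α_post−α_prior, β_post−β_prior) successes and failures.
Total across both batches: 35−19=16 defective items, 48−10=38 good items.
Subtract the first batch: 16−12=4 defective items and 38−15=23 good items.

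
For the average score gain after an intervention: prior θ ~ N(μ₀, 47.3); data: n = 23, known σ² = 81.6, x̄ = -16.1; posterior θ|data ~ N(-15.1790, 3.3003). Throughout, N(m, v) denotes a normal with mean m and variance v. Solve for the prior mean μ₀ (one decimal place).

With known observation variance, the Normal–Normal posterior has precision τ_n = τ₀ + n/σ² and mean μ_n = (τ₀μ₀ + (n/σ²)x̄)/τ_n.
Here τ₀ = 1/47.3 = 0.021142 and τ_data = 23/81.6 = 0.281863, so τ_n = 0.303005.
Rearranging for μ₀: μ₀ = (μ_n·τ_n − τ_data·x̄)/τ₀ = (-15.1790·0.303005 − 0.281863·-16.1) / 0.021142 = -0.061319/0.021142 ≈ -2.9.

μ₀ = -2.9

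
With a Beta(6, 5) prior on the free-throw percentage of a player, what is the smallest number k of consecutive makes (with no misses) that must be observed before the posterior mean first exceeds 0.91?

After k makes and 0 misses the posterior is Beta(6+k, 5), with mean (6+k)/(6+5+k).
Set (6+k)/(11+k) > 0.91 and solve: k > (0.91·11 − 6)/(1 − 0.91) = 44.556.
The smallest integer exceeding 44.556 is 45.

k = 45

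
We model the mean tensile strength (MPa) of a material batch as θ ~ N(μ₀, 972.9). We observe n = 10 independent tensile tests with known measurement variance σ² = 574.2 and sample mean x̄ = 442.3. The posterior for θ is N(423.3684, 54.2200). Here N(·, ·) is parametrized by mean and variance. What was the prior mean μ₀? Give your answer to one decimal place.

With known observation variance, the Normal–Normal posterior has precision τ_n = τ₀ + n/σ² and mean μ_n = (τ₀μ₀ + (n/σ²)x̄)/τ_n.
Here τ₀ = 1/972.9 = 0.001028 and τ_data = 10/574.2 = 0.017416, so τ_n = 0.018444.
Rearranging for μ₀: μ₀ = (μ_n·τ_n − τ_data·x̄)/τ₀ = (423.3684·0.018444 − 0.017416·442.3) / 0.001028 = 0.105510/0.001028 ≈ 102.6.

μ₀ = 102.6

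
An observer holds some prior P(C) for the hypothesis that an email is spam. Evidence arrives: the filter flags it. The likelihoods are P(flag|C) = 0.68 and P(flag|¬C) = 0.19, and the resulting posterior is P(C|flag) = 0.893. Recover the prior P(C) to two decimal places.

In odds form, posterior odds = prior odds × likelihood ratio, so prior odds = posterior odds ÷ LR.
Posterior odds = 0.893/(1−0.893) = 8.3458. LR = 0.68/0.19 = 3.5789.
Prior odds = 8.3458/3.5789 = 2.3319, so P(C) = 2.3319/(1+2.3319) ≈ 0.70.

P(C) = 0.70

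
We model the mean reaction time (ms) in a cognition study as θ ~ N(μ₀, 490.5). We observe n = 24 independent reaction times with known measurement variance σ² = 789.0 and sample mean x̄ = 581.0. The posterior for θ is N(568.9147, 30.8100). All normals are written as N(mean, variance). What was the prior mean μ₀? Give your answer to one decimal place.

The posterior mean is a precision-weighted average: μ_n = (τ₀μ₀ + τ_data·x̄)/(τ₀+τ_data), with τ₀=1/σ₀² and τ_data=n/σ².
Here τ₀ = 1/490.5 = 0.002039 and τ_data = 24/789.0 = 0.030418, so τ_n = 0.032457.
Rearranging for μ₀: μ₀ = (μ_n·τ_n − τ_data·x̄)/τ₀ = (568.9147·0.032457 − 0.030418·581.0) / 0.002039 = 0.792406/0.002039 ≈ 388.6.

μ₀ = 388.6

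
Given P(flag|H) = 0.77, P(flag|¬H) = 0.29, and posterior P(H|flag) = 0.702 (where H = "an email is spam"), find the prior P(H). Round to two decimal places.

Bayes' rule in odds form gives O(H|E) = O(H)·[P(E|H)/P(E|¬H)], hence O(H) = O(H|E)/LR.
Posterior odds = 0.702/(1−0.702) = 2.3557. LR = 0.77/0.29 = 2.6552.
Prior odds = 2.3557/2.6552 = 0.8872, so P(H) = 0.8872/(1+0.8872) ≈ 0.47.

P(H) = 0.47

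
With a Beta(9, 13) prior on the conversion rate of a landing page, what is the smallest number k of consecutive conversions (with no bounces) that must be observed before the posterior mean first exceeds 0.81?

k = 47

After k conversions and 0 bounces the posterior is Beta(9+k, 13), with mean (9+k)/(9+13+k).
Set (9+k)/(22+k) > 0.81 and solve: k > (0.81·22 − 9)/(1 − 0.81) = 46.421.
The smallest integer exceeding 46.421 is 47.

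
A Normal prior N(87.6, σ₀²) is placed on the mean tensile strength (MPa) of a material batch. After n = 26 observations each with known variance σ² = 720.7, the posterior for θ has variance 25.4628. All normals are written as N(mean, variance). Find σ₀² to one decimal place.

σ₀² = 312.8

For the Normal–Normal model with known σ², precisions add: τ_n = τ₀ + n/σ².
So 1/σ₀² = 1/25.4628 − 26/720.7 = 0.039273 − 0.036076 = 0.003197.
Hence σ₀² = 1/0.003197 ≈ 312.8.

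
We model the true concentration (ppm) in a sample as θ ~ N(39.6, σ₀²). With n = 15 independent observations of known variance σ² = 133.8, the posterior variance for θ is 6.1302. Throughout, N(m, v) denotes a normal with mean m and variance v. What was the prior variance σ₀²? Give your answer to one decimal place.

σ₀² = 19.6

Posterior precision equals prior precision plus data precision: 1/σ_n² = 1/σ₀² + n/σ².
So 1/σ₀² = 1/6.1302 − 15/133.8 = 0.163127 − 0.112108 = 0.051019.
Hence σ₀² = 1/0.051019 ≈ 19.6.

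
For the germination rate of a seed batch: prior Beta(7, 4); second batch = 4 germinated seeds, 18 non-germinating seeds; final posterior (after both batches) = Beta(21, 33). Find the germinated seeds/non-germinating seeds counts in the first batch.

10 germinated seeds and 11 non-germinating seeds

Sequential conjugate updates are equivalent to a single update on the pooled data, so total successes = posterior α − prior α and total failures = posterior β − prior β.
Total across both batches: 21−7=14 germinated seeds, 33−4=29 non-germinating seeds.
Subtract the second batch: 14−4=10 germinated seeds and 29−18=11 non-germinating seeds.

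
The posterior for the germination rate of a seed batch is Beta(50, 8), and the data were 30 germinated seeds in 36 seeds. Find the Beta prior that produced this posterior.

A Beta(a, b) prior with s successes and f failures in binomial data gives a Beta(a+s, b+f) posterior.
Subtract the data counts: 50−30=20, 8−6=2.

Beta(20, 2)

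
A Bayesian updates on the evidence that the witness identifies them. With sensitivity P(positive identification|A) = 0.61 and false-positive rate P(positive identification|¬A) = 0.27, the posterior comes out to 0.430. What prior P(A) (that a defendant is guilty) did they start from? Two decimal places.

P(A) = 0.25

Bayes' rule in odds form gives O(A|E) = O(A)·[P(E|A)/P(E|¬A)], hence O(A) = O(A|E)/LR.
Posterior odds = 0.430/(1−0.430) = 0.7544. LR = 0.61/0.27 = 2.2593.
Prior odds = 0.7544/2.2593 = 0.3339, so P(A) = 0.3339/(1+0.3339) ≈ 0.25.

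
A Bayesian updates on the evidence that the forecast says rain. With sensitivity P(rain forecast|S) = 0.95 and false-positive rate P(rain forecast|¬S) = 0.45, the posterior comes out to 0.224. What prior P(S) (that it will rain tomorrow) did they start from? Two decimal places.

Bayes' rule in odds form gives O(S|E) = O(S)·[P(E|S)/P(E|¬S)], hence O(S) = O(S|E)/LR.
Posterior odds = 0.224/(1−0.224) = 0.2887. LR = 0.95/0.45 = 2.1111.
Prior odds = 0.2887/2.1111 = 0.1368, so P(S) = 0.1368/(1+0.1368) ≈ 0.12.

P(S) = 0.12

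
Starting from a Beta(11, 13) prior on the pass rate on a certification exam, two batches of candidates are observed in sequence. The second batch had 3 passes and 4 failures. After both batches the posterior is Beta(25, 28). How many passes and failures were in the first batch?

11 passes and 11 failures

Sequential conjugate updates are equivalent to a single update on the pooled data, so total successes = posterior α − prior α and total failures = posterior β − prior β.
Total across both batches: 25−11=14 passes, 28−13=15 failures.
Subtract the second batch: 14−3=11 passes and 15−4=11 failures.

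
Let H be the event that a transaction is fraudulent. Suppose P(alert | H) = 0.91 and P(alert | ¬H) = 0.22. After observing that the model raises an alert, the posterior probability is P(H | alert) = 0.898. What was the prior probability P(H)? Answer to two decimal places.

In odds form, posterior odds = prior odds × likelihood ratio, so prior odds = posterior odds ÷ LR.
Posterior odds = 0.898/(1−0.898) = 8.8039. LR = 0.91/0.22 = 4.1364.
Prior odds = 8.8039/4.1364 = 2.1284, so P(H) = 2.1284/(1+2.1284) ≈ 0.68.

P(H) = 0.68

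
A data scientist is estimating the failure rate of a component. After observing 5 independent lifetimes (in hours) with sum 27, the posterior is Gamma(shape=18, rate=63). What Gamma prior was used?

Gamma(shape=13, rate=36)

For an exponential likelihood with a Gamma(α, β) prior on the rate, n observations with total T give posterior Gamma(α+n, β+T).
So α = 18 − 5 = 13 and β = 63 − 27 = 36.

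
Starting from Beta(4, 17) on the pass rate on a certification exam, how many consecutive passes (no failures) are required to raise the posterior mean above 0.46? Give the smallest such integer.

After k passes and 0 failures the posterior is Beta(4+k, 17), with mean (4+k)/(4+17+k).
Set (4+k)/(21+k) > 0.46 and solve: k > (0.46·21 − 4)/(1 − 0.46) = 10.481.
The smallest integer exceeding 10.481 is 11.

k = 11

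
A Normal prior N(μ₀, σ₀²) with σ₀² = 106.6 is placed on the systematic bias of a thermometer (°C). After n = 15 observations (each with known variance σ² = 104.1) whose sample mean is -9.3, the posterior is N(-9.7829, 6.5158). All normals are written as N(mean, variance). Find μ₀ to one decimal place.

With known observation variance, the Normal–Normal posterior has precision τ_n = τ₀ + n/σ² and mean μ_n = (τ₀μ₀ + (n/σ²)x̄)/τ_n.
Here τ₀ = 1/106.6 = 0.009381 and τ_data = 15/104.1 = 0.144092, so τ_n = 0.153473.
Rearranging for μ₀: μ₀ = (μ_n·τ_n − τ_data·x̄)/τ₀ = (-9.7829·0.153473 − 0.144092·-9.3) / 0.009381 = -0.161355/0.009381 ≈ -17.2.

μ₀ = -17.2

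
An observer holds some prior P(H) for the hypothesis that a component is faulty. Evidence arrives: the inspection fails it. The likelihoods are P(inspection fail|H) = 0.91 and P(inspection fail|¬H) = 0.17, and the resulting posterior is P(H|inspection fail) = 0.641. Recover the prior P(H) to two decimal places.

P(H) = 0.25

In odds form, posterior odds = prior odds × likelihood ratio, so prior odds = posterior odds ÷ LR.
Posterior odds = 0.641/(1−0.641) = 1.7855. LR = 0.91/0.17 = 5.3529.
Prior odds = 1.7855/5.3529 = 0.3336, so P(H) = 0.3336/(1+0.3336) ≈ 0.25.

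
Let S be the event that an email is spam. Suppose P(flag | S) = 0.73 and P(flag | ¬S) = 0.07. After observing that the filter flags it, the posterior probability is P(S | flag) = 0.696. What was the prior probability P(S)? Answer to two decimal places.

P(S) = 0.18

In odds form, posterior odds = prior odds × likelihood ratio, so prior odds = posterior odds ÷ LR.
Posterior odds = 0.696/(1−0.696) = 2.2895. LR = 0.73/0.07 = 10.4286.
Prior odds = 2.2895/10.4286 = 0.2195, so P(S) = 0.2195/(1+0.2195) ≈ 0.18.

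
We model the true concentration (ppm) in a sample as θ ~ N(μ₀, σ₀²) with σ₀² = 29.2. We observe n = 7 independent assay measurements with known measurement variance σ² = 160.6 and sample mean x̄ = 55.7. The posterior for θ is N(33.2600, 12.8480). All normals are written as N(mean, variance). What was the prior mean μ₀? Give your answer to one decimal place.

With known observation variance, the Normal–Normal posterior has precision τ_n = τ₀ + n/σ² and mean μ_n = (τ₀μ₀ + (n/σ²)x̄)/τ_n.
Here τ₀ = 1/29.2 = 0.034247 and τ_data = 7/160.6 = 0.043587, so τ_n = 0.077834.
Rearranging for μ₀: μ₀ = (μ_n·τ_n − τ_data·x̄)/τ₀ = (33.2600·0.077834 − 0.043587·55.7) / 0.034247 = 0.160963/0.034247 ≈ 4.7.

μ₀ = 4.7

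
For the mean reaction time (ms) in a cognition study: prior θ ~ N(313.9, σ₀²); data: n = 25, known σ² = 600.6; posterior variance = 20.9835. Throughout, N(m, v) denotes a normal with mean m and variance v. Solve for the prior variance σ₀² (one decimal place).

For the Normal–Normal model with known σ², precisions add: τ_n = τ₀ + n/σ².
So 1/σ₀² = 1/20.9835 − 25/600.6 = 0.047656 − 0.041625 = 0.006031.
Hence σ₀² = 1/0.006031 ≈ 165.8.

σ₀² = 165.8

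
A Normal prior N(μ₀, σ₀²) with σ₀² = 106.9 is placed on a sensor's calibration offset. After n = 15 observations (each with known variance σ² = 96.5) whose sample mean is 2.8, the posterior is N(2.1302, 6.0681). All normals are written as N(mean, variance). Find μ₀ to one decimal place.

With known observation variance, the Normal–Normal posterior has precision τ_n = τ₀ + n/σ² and mean μ_n = (τ₀μ₀ + (n/σ²)x̄)/τ_n.
Here τ₀ = 1/106.9 = 0.009355 and τ_data = 15/96.5 = 0.155440, so τ_n = 0.164795.
Rearranging for μ₀: μ₀ = (μ_n·τ_n − τ_data·x̄)/τ₀ = (2.1302·0.164795 − 0.155440·2.8) / 0.009355 = -0.084186/0.009355 ≈ -9.0.

μ₀ = -9.0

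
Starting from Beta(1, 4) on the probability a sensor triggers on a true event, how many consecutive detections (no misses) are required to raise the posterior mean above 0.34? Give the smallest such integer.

After k detections and 0 misses the posterior is Beta(1+k, 4), with mean (1+k)/(1+4+k).
Set (1+k)/(5+k) > 0.34 and solve: k > (0.34·5 − 1)/(1 − 0.34) = 1.061.
The smallest integer exceeding 1.061 is 2, and checking k=2: (3)/(7) = 0.4286 > 0.34.

k = 2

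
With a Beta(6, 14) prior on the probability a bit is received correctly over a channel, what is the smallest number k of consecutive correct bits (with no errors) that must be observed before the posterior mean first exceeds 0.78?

k = 44

After k correct bits and 0 errors the posterior is Beta(6+k, 14), with mean (6+k)/(6+14+k).
Set (6+k)/(20+k) > 0.78 and solve: k > (0.78·20 − 6)/(1 − 0.78) = 43.636.
The smallest integer exceeding 43.636 is 44, and checking k=44: (50)/(64) = 0.7812 > 0.78.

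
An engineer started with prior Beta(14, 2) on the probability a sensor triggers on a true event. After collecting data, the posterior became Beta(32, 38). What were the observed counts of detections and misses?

18 detections and 36 misses

Beta is conjugate to the binomial likelihood: posterior = Beta(a+s, b+f).
Match parameters: s=32−14=18, f=38−2=36.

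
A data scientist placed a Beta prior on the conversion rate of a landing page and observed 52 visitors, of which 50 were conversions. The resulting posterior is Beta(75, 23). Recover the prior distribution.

Beta(25, 21)

A Beta(α, β) prior with s successes and f failures in binomial data gives a Beta(α+s, β+f) posterior.
So α = 75 − 50 = 25 and β = 23 − 2 = 21.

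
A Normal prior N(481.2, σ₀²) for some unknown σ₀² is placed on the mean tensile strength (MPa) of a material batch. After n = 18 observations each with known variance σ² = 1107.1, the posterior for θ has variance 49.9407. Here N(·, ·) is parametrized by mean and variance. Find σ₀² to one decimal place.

Posterior precision equals prior precision plus data precision: 1/σ_n² = 1/σ₀² + n/σ².
So 1/σ₀² = 1/49.9407 − 18/1107.1 = 0.020024 − 0.016259 = 0.003765.
Hence σ₀² = 1/0.003765 ≈ 265.6.

σ₀² = 265.6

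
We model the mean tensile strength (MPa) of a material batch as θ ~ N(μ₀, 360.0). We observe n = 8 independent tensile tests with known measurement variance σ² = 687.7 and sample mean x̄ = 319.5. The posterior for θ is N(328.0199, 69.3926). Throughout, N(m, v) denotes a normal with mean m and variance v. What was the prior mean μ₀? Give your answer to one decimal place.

μ₀ = 363.7

With known observation variance, the Normal–Normal posterior has precision τ_n = τ₀ + n/σ² and mean μ_n = (τ₀μ₀ + (n/σ²)x̄)/τ_n.
Here τ₀ = 1/360.0 = 0.002778 and τ_data = 8/687.7 = 0.011633, so τ_n = 0.014411.
Rearranging for μ₀: μ₀ = (μ_n·τ_n − τ_data·x̄)/τ₀ = (328.0199·0.014411 − 0.011633·319.5) / 0.002778 = 1.010351/0.002778 ≈ 363.7.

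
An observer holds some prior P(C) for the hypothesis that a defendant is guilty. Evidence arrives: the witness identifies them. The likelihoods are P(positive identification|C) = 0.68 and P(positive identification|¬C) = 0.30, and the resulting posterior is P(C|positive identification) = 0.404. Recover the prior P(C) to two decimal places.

P(C) = 0.23

Bayes' rule in odds form gives O(C|E) = O(C)·[P(E|C)/P(E|¬C)], hence O(C) = O(C|E)/LR.
Posterior odds = 0.404/(1−0.404) = 0.6779. LR = 0.68/0.30 = 2.2667.
Prior odds = 0.6779/2.2667 = 0.2991, so P(C) = 0.2991/(1+0.2991) ≈ 0.23.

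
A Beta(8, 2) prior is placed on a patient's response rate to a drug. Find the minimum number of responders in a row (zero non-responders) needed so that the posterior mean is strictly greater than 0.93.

k = 19

After k responders and 0 non-responders the posterior is Beta(8+k, 2), with mean (8+k)/(8+2+k).
Set (8+k)/(10+k) > 0.93 and solve: k > (0.93·10 − 8)/(1 − 0.93) = 18.571.
The smallest integer exceeding 18.571 is 19, and checking k=19: (27)/(29) = 0.9310 > 0.93.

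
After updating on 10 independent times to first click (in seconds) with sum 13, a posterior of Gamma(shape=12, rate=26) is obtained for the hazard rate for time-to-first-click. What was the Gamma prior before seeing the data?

Gamma(shape=2, rate=13)

For an exponential likelihood with a Gamma(α, β) prior on the rate, n observations with total T give posterior Gamma(α+n, β+T).
So α = 12 − 10 = 2 and β = 26 − 13 = 13.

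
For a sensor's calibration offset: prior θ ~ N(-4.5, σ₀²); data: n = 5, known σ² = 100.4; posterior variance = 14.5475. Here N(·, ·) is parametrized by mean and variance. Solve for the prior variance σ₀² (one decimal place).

σ₀² = 52.8

For the Normal–Normal model with known σ², precisions add: τ_n = τ₀ + n/σ².
So 1/σ₀² = 1/14.5475 − 5/100.4 = 0.068740 − 0.049801 = 0.018939.
Hence σ₀² = 1/0.018939 ≈ 52.8.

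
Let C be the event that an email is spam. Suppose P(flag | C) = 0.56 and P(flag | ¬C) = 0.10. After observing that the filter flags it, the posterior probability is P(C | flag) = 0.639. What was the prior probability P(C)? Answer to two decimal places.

In odds form, posterior odds = prior odds × likelihood ratio, so prior odds = posterior odds ÷ LR.
Posterior odds = 0.639/(1−0.639) = 1.7701. LR = 0.56/0.10 = 5.6000.
Prior odds = 1.7701/5.6000 = 0.3161, so P(C) = 0.3161/(1+0.3161) ≈ 0.24.

P(C) = 0.24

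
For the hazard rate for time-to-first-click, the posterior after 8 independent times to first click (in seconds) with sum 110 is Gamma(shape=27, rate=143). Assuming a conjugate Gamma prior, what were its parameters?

Gamma(shape=19, rate=33)

For an exponential likelihood with a Gamma(α, β) prior on the rate, n observations with total T give posterior Gamma(α+n, β+T).
So α = 27 − 8 = 19 and β = 143 − 110 = 33.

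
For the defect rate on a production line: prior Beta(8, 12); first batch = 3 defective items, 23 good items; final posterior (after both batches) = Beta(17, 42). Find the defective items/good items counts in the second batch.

6 defective items and 7 good items

Sequential conjugate updates are equivalent to a single update on the pooled data, so total successes = posterior α − prior α and total failures = posterior β − prior β.
Total across both batches: 17−8=9 defective items, 42−12=30 good items.
Subtract the first batch: 9−3=6 defective items and 30−23=7 good items.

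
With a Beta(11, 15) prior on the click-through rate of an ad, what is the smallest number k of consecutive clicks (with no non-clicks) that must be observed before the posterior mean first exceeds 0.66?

k = 19

After k clicks and 0 non-clicks the posterior is Beta(11+k, 15), with mean (11+k)/(11+15+k).
Set (11+k)/(26+k) > 0.66 and solve: k > (0.66·26 − 11)/(1 − 0.66) = 18.118.
The smallest integer exceeding 18.118 is 19.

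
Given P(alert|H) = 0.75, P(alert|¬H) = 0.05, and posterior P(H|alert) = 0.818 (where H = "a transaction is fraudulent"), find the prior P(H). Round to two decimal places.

P(H) = 0.23

In odds form, posterior odds = prior odds × likelihood ratio, so prior odds = posterior odds ÷ LR.
Posterior odds = 0.818/(1−0.818) = 4.4945. LR = 0.75/0.05 = 15.0000.
Prior odds = 4.4945/15.0000 = 0.2996, so P(H) = 0.2996/(1+0.2996) ≈ 0.23.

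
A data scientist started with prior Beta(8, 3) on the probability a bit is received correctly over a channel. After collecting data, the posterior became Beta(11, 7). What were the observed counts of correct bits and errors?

3 correct bits and 4 errors

Under Beta–binomial conjugacy the posterior parameters are (a+s, b+f).
Match parameters: s=11−8=3, f=7−3=4.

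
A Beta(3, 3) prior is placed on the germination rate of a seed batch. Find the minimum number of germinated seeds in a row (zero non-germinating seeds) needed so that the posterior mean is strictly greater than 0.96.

k = 70

After k germinated seeds and 0 non-germinating seeds the posterior is Beta(3+k, 3), with mean (3+k)/(3+3+k).
Set (3+k)/(6+k) > 0.96 and solve: k > (0.96·6 − 3)/(1 − 0.96) = 69.000.
The smallest integer exceeding 69.000 is 70.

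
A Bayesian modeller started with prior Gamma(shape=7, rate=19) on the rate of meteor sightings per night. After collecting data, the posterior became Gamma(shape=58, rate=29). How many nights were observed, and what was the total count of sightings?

A Gamma(α, β) prior (rate parametrization) on a Poisson rate with n observations summing to S gives posterior Gamma(α+S, β+n).
Matching: Σxᵢ = 58 − 7 = 51 and n = 29 − 19 = 10.

n = 10 nights with total 51 sightings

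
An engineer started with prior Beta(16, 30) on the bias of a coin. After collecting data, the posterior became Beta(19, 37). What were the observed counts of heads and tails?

3 heads and 7 tails

A Beta(α, β) prior with s successes and f failures in binomial data gives a Beta(α+s, β+f) posterior.
Match parameters: s=19−16=3, f=37−30=7.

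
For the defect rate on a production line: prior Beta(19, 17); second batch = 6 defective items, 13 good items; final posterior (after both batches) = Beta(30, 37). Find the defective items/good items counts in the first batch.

5 defective items and 7 good items

Sequential conjugate updates are equivalent to a single update on the pooled data, so total successes = posterior α − prior α and total failures = posterior β − prior β.
Total across both batches: 30−19=11 defective items, 37−17=20 good items.
Subtract the second batch: 11−6=5 defective items and 20−13=7 good items.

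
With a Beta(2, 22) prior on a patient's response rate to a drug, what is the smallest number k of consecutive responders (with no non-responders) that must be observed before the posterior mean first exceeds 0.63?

After k responders and 0 non-responders the posterior is Beta(2+k, 22), with mean (2+k)/(2+22+k).
Set (2+k)/(24+k) > 0.63 and solve: k > (0.63·24 − 2)/(1 − 0.63) = 35.459.
The smallest integer exceeding 35.459 is 36, and checking k=36: (38)/(60) = 0.6333 > 0.63.

k = 36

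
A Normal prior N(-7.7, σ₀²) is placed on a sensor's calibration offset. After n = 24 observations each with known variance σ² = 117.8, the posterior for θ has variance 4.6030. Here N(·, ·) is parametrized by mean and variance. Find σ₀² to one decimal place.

σ₀² = 74.0

Posterior precision equals prior precision plus data precision: 1/σ_n² = 1/σ₀² + n/σ².
So 1/σ₀² = 1/4.6030 − 24/117.8 = 0.217250 − 0.203735 = 0.013515.
Hence σ₀² = 1/0.013515 ≈ 74.0.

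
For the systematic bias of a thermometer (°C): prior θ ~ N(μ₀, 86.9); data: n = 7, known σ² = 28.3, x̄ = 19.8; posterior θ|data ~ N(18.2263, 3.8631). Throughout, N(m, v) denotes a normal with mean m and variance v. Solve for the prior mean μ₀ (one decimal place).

μ₀ = -15.6

The posterior mean is a precision-weighted average: μ_n = (τ₀μ₀ + τ_data·x̄)/(τ₀+τ_data), with τ₀=1/σ₀² and τ_data=n/σ².
Here τ₀ = 1/86.9 = 0.011507 and τ_data = 7/28.3 = 0.247350, so τ_n = 0.258857.
Rearranging for μ₀: μ₀ = (μ_n·τ_n − τ_data·x̄)/τ₀ = (18.2263·0.258857 − 0.247350·19.8) / 0.011507 = -0.179525/0.011507 ≈ -15.6.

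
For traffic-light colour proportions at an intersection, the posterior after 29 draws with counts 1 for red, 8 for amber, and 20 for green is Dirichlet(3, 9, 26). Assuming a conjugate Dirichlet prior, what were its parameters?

For a Dirichlet(α) prior with multinomial counts c, the posterior is Dirichlet(α + c) componentwise.
Subtract each count from the matching posterior parameter: 3−1=2, 9−8=1, 26−20=6.

Dirichlet(2, 1, 6)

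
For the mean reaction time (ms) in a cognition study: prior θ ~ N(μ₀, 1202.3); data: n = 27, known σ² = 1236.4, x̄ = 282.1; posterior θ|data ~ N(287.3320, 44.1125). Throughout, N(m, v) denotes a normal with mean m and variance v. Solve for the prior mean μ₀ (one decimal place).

μ₀ = 424.7

The posterior mean is a precision-weighted average: μ_n = (τ₀μ₀ + τ_data·x̄)/(τ₀+τ_data), with τ₀=1/σ₀² and τ_data=n/σ².
Here τ₀ = 1/1202.3 = 0.000832 and τ_data = 27/1236.4 = 0.021838, so τ_n = 0.022670.
Rearranging for μ₀: μ₀ = (μ_n·τ_n − τ_data·x̄)/τ₀ = (287.3320·0.022670 − 0.021838·282.1) / 0.000832 = 0.353317/0.000832 ≈ 424.7.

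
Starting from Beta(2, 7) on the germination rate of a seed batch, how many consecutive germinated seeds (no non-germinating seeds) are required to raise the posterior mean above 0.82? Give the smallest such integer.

After k germinated seeds and 0 non-germinating seeds the posterior is Beta(2+k, 7), with mean (2+k)/(2+7+k).
Set (2+k)/(9+k) > 0.82 and solve: k > (0.82·9 − 2)/(1 − 0.82) = 29.889.
The smallest integer exceeding 29.889 is 30.

k = 30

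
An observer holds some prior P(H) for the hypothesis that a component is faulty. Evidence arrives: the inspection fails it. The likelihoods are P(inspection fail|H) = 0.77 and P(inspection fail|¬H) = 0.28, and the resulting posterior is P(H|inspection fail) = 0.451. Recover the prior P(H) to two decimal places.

Bayes' rule in odds form gives O(H|E) = O(H)·[P(E|H)/P(E|¬H)], hence O(H) = O(H|E)/LR.
Posterior odds = 0.451/(1−0.451) = 0.8215. LR = 0.77/0.28 = 2.7500.
Prior odds = 0.8215/2.7500 = 0.2987, so P(H) = 0.2987/(1+0.2987) ≈ 0.23.

P(H) = 0.23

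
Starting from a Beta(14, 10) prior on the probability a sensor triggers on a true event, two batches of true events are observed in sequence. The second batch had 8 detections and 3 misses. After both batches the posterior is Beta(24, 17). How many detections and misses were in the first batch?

Because Beta–binomial updating is additive in the counts, the combined data contributed (α_post−α_prior, β_post−β_prior) successes and failures.
Total across both batches: 24−14=10 detections, 17−10=7 misses.
Subtract the second batch: 10−8=2 detections and 7−3=4 misses.

2 detections and 4 misses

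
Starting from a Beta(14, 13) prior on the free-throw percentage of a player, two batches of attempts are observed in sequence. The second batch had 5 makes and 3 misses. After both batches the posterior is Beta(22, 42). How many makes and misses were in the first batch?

3 makes and 26 misses

Because Beta–binomial updating is additive in the counts, the combined data contributed (α_post−α_prior, β_post−β_prior) successes and failures.
Total across both batches: 22−14=8 makes, 42−13=29 misses.
Subtract the second batch: 8−5=3 makes and 29−3=26 misses.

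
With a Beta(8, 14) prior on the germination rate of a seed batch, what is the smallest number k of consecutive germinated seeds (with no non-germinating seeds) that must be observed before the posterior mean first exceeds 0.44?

After k germinated seeds and 0 non-germinating seeds the posterior is Beta(8+k, 14), with mean (8+k)/(8+14+k).
Set (8+k)/(22+k) > 0.44 and solve: k > (0.44·22 − 8)/(1 − 0.44) = 3.000.
The smallest integer exceeding 3.000 is 4, and checking k=4: (12)/(26) = 0.4615 > 0.44.

k = 4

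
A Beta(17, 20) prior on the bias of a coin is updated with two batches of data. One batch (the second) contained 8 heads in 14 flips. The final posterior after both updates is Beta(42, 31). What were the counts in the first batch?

Sequential conjugate updates are equivalent to a single update on the pooled data, so total successes = posterior α − prior α and total failures = posterior β − prior β.
Total across both batches: 42−17=25 heads, 31−20=11 tails.
Subtract the second batch: 25−8=17 heads and 11−6=5 tails.

17 heads and 5 tails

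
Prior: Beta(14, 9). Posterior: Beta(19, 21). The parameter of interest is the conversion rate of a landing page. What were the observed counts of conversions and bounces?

5 conversions and 12 bounces

A Beta(α, β) prior with s successes and f failures in binomial data gives a Beta(α+s, β+f) posterior.
So s = 19 − 14 = 5 and f = 21 − 9 = 12.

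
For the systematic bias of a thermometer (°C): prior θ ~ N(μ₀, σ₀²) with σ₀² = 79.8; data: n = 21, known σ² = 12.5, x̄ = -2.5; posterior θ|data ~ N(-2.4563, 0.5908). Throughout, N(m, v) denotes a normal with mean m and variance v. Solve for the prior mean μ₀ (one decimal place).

The posterior mean is a precision-weighted average: μ_n = (τ₀μ₀ + τ_data·x̄)/(τ₀+τ_data), with τ₀=1/σ₀² and τ_data=n/σ².
Here τ₀ = 1/79.8 = 0.012531 and τ_data = 21/12.5 = 1.680000, so τ_n = 1.692531.
Rearranging for μ₀: μ₀ = (μ_n·τ_n − τ_data·x̄)/τ₀ = (-2.4563·1.692531 − 1.680000·-2.5) / 0.012531 = 0.042636/0.012531 ≈ 3.4.

μ₀ = 3.4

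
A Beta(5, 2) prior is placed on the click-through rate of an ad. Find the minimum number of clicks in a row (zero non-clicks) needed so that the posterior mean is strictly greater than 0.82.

k = 5

After k clicks and 0 non-clicks the posterior is Beta(5+k, 2), with mean (5+k)/(5+2+k).
Set (5+k)/(7+k) > 0.82 and solve: k > (0.82·7 − 5)/(1 − 0.82) = 4.111.
The smallest integer exceeding 4.111 is 5.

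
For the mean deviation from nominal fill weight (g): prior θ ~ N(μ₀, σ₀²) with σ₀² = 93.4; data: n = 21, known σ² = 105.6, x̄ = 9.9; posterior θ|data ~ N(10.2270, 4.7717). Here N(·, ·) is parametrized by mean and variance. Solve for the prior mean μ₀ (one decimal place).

With known observation variance, the Normal–Normal posterior has precision τ_n = τ₀ + n/σ² and mean μ_n = (τ₀μ₀ + (n/σ²)x̄)/τ_n.
Here τ₀ = 1/93.4 = 0.010707 and τ_data = 21/105.6 = 0.198864, so τ_n = 0.209571.
Rearranging for μ₀: μ₀ = (μ_n·τ_n − τ_data·x̄)/τ₀ = (10.2270·0.209571 − 0.198864·9.9) / 0.010707 = 0.174529/0.010707 ≈ 16.3.

μ₀ = 16.3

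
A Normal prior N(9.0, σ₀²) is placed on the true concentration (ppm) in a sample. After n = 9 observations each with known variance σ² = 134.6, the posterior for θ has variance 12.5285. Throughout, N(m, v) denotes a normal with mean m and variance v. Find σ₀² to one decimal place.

σ₀² = 77.2

Posterior precision equals prior precision plus data precision: 1/σ_n² = 1/σ₀² + n/σ².
So 1/σ₀² = 1/12.5285 − 9/134.6 = 0.079818 − 0.066865 = 0.012953.
Hence σ₀² = 1/0.012953 ≈ 77.2.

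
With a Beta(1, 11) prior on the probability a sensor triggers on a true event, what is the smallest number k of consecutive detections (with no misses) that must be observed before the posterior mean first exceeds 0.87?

k = 73

After k detections and 0 misses the posterior is Beta(1+k, 11), with mean (1+k)/(1+11+k).
Set (1+k)/(12+k) > 0.87 and solve: k > (0.87·12 − 1)/(1 − 0.87) = 72.615.
The smallest integer exceeding 72.615 is 73.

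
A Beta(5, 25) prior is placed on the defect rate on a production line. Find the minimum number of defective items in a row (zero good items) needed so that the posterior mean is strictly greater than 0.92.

After k defective items and 0 good items the posterior is Beta(5+k, 25), with mean (5+k)/(5+25+k).
Set (5+k)/(30+k) > 0.92 and solve: k > (0.92·30 − 5)/(1 − 0.92) = 282.500.
The smallest integer exceeding 282.500 is 283.

k = 283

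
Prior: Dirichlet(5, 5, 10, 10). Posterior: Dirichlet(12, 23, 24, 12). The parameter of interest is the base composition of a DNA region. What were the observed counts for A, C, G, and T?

counts (7, 18, 14, 2)

For a Dirichlet(α) prior with multinomial counts c, the posterior is Dirichlet(α + c) componentwise.
Counts are posterior − prior componentwise: 12−5=7, 23−5=18, 24−10=14, 12−10=2.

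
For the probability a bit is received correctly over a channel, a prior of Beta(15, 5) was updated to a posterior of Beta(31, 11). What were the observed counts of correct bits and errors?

A Beta(a, b) prior with s successes and f failures in binomial data gives a Beta(a+s, b+f) posterior.
Match parameters: s=31−15=16, f=11−5=6.

16 correct bits and 6 errors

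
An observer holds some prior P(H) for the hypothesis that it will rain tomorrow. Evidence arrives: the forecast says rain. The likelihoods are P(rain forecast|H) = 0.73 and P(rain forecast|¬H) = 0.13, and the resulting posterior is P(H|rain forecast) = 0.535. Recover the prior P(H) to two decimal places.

P(H) = 0.17

In odds form, posterior odds = prior odds × likelihood ratio, so prior odds = posterior odds ÷ LR.
Posterior odds = 0.535/(1−0.535) = 1.1505. LR = 0.73/0.13 = 5.6154.
Prior odds = 1.1505/5.6154 = 0.2049, so P(H) = 0.2049/(1+0.2049) ≈ 0.17.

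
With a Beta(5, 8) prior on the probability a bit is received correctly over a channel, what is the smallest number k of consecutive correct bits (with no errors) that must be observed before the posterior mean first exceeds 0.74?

k = 18

After k correct bits and 0 errors the posterior is Beta(5+k, 8), with mean (5+k)/(5+8+k).
Set (5+k)/(13+k) > 0.74 and solve: k > (0.74·13 − 5)/(1 − 0.74) = 17.769.
The smallest integer exceeding 17.769 is 18.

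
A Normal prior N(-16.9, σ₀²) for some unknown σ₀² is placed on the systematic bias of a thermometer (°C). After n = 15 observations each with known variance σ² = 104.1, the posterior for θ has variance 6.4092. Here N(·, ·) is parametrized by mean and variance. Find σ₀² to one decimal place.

For the Normal–Normal model with known σ², precisions add: τ_n = τ₀ + n/σ².
So 1/σ₀² = 1/6.4092 − 15/104.1 = 0.156026 − 0.144092 = 0.011934.
Hence σ₀² = 1/0.011934 ≈ 83.8.

σ₀² = 83.8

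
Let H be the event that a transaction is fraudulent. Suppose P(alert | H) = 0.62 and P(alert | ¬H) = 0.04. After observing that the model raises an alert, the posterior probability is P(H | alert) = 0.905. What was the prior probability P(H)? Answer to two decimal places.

P(H) = 0.38

In odds form, posterior odds = prior odds × likelihood ratio, so prior odds = posterior odds ÷ LR.
Posterior odds = 0.905/(1−0.905) = 9.5263. LR = 0.62/0.04 = 15.5000.
Prior odds = 9.5263/15.5000 = 0.6146, so P(H) = 0.6146/(1+0.6146) ≈ 0.38.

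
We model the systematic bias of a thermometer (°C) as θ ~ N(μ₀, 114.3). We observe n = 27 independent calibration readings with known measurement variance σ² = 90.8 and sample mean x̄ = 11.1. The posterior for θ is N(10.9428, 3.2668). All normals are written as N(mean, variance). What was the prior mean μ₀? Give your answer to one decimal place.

The posterior mean is a precision-weighted average: μ_n = (τ₀μ₀ + τ_data·x̄)/(τ₀+τ_data), with τ₀=1/σ₀² and τ_data=n/σ².
Here τ₀ = 1/114.3 = 0.008749 and τ_data = 27/90.8 = 0.297357, so τ_n = 0.306106.
Rearranging for μ₀: μ₀ = (μ_n·τ_n − τ_data·x̄)/τ₀ = (10.9428·0.306106 − 0.297357·11.1) / 0.008749 = 0.048994/0.008749 ≈ 5.6.

μ₀ = 5.6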